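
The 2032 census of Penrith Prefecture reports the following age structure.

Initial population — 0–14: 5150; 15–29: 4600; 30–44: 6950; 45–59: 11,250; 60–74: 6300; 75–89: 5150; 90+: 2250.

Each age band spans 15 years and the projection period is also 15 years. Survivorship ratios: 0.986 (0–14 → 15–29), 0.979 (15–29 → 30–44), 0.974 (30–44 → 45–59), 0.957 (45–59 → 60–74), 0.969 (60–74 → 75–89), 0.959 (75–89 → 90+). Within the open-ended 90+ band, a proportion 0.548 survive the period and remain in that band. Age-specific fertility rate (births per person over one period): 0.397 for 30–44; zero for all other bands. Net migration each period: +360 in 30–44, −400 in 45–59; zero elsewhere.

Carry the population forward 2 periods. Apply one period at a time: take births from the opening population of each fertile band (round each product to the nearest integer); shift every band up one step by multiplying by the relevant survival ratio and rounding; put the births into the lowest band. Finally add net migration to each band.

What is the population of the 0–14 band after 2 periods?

(Groups numbered youngest = 1 to oldest = 7.)
After projecting period 1:
Births: 6950 × 0.397 = 2759
Group 2: 5150 × 0.986 = 5078
Group 3: 4600 × 0.979 = 4503
Group 4: 6950 × 0.974 = 6769
Group 5: 11250 × 0.957 = 10766
Group 6: 6300 × 0.969 = 6105
Group 7: 5150 × 0.959 + 2250 × 0.548 = 4939 + 1233 = 6172
Net migration: Group 3 + 360 → 4863; Group 4 − 400 → 6369
End of period: [2759, 5078, 4863, 6369, 10766, 6105, 6172]
After projecting period 2:
Births: 4863 × 0.397 = 1931
Group 2: 2759 × 0.986 = 2720
Group 3: 5078 × 0.979 = 4971
Group 4: 4863 × 0.974 = 4737
Group 5: 6369 × 0.957 = 6095
Group 6: 10766 × 0.969 = 10432
Group 7: 6105 × 0.959 + 6172 × 0.548 = 5855 + 3382 = 9237
Net migration: Group 3 + 360 → 5331; Group 4 − 400 → 4337
End of period: [1931, 2720, 5331, 4337, 6095, 10432, 9237]

1931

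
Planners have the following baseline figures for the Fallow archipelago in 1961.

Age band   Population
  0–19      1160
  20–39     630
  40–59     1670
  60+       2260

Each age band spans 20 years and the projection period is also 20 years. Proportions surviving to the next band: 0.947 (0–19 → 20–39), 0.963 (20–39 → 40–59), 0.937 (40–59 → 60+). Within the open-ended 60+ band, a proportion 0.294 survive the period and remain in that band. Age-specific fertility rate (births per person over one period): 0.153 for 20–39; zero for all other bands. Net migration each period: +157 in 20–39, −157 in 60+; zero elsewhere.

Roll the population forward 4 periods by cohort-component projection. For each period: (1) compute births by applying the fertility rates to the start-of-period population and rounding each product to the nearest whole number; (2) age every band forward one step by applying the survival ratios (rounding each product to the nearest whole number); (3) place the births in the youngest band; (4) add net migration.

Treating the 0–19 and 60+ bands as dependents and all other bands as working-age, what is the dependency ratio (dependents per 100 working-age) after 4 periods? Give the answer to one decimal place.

Let band 1 be 0–19 through band 4 = 60+.
Period 1.
Births: 630 × 0.153 = 96
Band 2: 1160 × 0.947 = 1099
Band 3: 630 × 0.963 = 607
Band 4: 1670 × 0.937 + 2260 × 0.294 = 1565 + 664 = 2229
Net migration: Band 2 + 157 → 1256; Band 4 − 157 → 2072
Giving 96 / 1256 / 607 / 2072.
Period 2.
Births: 1256 × 0.153 = 192
Band 2: 96 × 0.947 = 91
Band 3: 1256 × 0.963 = 1210
Band 4: 607 × 0.937 + 2072 × 0.294 = 569 + 609 = 1178
Net migration: Band 2 + 157 → 248; Band 4 − 157 → 1021
Giving 192 / 248 / 1210 / 1021.
Period 3.
Births: 248 × 0.153 = 38
Band 2: 192 × 0.947 = 182
Band 3: 248 × 0.963 = 239
Band 4: 1210 × 0.937 + 1021 × 0.294 = 1134 + 300 = 1434
Net migration: Band 2 + 157 → 339; Band 4 − 157 → 1277
Giving 38 / 339 / 239 / 1277.
Period 4.
Births: 339 × 0.153 = 52
Band 2: 38 × 0.947 = 36
Band 3: 339 × 0.963 = 326
Band 4: 239 × 0.937 + 1277 × 0.294 = 224 + 375 = 599
Net migration: Band 2 + 157 → 193; Band 4 − 157 → 442
Giving 52 / 193 / 326 / 442.
Dependents (band 0–19 + band 60+) = 52 + 442 = 494; working-age = 519; ratio = 494/519 × 100 = 95.2

95.2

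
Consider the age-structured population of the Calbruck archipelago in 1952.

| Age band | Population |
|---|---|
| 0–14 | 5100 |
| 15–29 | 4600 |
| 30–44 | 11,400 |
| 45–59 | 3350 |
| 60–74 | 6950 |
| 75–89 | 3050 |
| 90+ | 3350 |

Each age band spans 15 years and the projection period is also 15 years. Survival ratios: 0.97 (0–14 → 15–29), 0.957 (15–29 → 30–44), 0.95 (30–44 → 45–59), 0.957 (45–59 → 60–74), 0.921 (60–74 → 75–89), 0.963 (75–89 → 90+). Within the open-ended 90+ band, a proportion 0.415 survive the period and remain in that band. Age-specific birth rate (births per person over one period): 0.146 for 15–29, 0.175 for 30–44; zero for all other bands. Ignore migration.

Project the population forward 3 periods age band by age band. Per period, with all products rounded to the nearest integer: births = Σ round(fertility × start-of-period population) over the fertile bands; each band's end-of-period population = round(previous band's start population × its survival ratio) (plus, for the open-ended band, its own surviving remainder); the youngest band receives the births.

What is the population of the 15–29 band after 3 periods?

Let band 1 be 0–14 through band 7 = 90+.
After projecting period 1:
Births: 4600 * 0.146 = 672, 11400 * 0.175 = 1995 — total 2667
Band 2: 5100 * 0.97 = 4947
Band 3: 4600 * 0.957 = 4402
Band 4: 11400 * 0.95 = 10830
Band 5: 3350 * 0.957 = 3206
Band 6: 6950 * 0.921 = 6401
Band 7: 3050 * 0.963 + 3350 * 0.415 = 2937 + 1390 = 4327
Giving 2667 / 4947 / 4402 / 10830 / 3206 / 6401 / 4327.
After projecting period 2:
Births: 4947 * 0.146 = 722, 4402 * 0.175 = 770 — total 1492
Band 2: 2667 * 0.97 = 2587
Band 3: 4947 * 0.957 = 4734
Band 4: 4402 * 0.95 = 4182
Band 5: 10830 * 0.957 = 10364
Band 6: 3206 * 0.921 = 2953
Band 7: 6401 * 0.963 + 4327 * 0.415 = 6164 + 1796 = 7960
Giving 1492 / 2587 / 4734 / 4182 / 10364 / 2953 / 7960.
After projecting period 3:
Births: 2587 * 0.146 = 378, 4734 * 0.175 = 828 — total 1206
Band 2: 1492 * 0.97 = 1447
Band 3: 2587 * 0.957 = 2476
Band 4: 4734 * 0.95 = 4497
Band 5: 4182 * 0.957 = 4002
Band 6: 10364 * 0.921 = 9545
Band 7: 2953 * 0.963 + 7960 * 0.415 = 2844 + 3303 = 6147
Giving 1206 / 1447 / 2476 / 4497 / 4002 / 9545 / 6147.

1447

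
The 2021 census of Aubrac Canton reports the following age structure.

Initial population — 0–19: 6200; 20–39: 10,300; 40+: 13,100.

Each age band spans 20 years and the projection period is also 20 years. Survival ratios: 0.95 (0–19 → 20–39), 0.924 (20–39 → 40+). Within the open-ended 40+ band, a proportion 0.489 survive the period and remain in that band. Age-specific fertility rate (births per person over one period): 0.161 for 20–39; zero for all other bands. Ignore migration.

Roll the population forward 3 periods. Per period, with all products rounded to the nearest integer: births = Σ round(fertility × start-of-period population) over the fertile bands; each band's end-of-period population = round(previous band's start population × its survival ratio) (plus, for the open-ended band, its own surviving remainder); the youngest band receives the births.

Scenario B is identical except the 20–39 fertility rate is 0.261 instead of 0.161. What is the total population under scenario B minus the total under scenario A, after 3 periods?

(Groups numbered youngest = 1 to oldest = 3.)
Period 1:
Births: 10300 × 0.161 = 1658
Group 2: 6200 × 0.95 = 5890
Group 3: 10300 × 0.924 + 13100 × 0.489 = 9517 + 6406 = 15923
→ [1658, 5890, 15923]
Period 2:
Births: 5890 × 0.161 = 948
Group 2: 1658 × 0.95 = 1575
Group 3: 5890 × 0.924 + 15923 × 0.489 = 5442 + 7786 = 13228
→ [948, 1575, 13228]
Period 3:
Births: 1575 × 0.161 = 254
Group 2: 948 × 0.95 = 901
Group 3: 1575 × 0.924 + 13228 × 0.489 = 1455 + 6468 = 7923
→ [254, 901, 7923]
Scenario A total after 3 periods: 9078
Scenario B projection —
Period 1:
Births: 10300 × 0.261 = 2688
Group 2: 6200 × 0.95 = 5890
Group 3: 10300 × 0.924 + 13100 × 0.489 = 9517 + 6406 = 15923
→ [2688, 5890, 15923]
Period 2:
Births: 5890 × 0.261 = 1537
Group 2: 2688 × 0.95 = 2554
Group 3: 5890 × 0.924 + 15923 × 0.489 = 5442 + 7786 = 13228
→ [1537, 2554, 13228]
Period 3:
Births: 2554 × 0.261 = 667
Group 2: 1537 × 0.95 = 1460
Group 3: 2554 × 0.924 + 13228 × 0.489 = 2360 + 6468 = 8828
→ [667, 1460, 8828]
Scenario B total after 3 periods: 10955
Difference B − A = 10955 − 9078 = 1877

1877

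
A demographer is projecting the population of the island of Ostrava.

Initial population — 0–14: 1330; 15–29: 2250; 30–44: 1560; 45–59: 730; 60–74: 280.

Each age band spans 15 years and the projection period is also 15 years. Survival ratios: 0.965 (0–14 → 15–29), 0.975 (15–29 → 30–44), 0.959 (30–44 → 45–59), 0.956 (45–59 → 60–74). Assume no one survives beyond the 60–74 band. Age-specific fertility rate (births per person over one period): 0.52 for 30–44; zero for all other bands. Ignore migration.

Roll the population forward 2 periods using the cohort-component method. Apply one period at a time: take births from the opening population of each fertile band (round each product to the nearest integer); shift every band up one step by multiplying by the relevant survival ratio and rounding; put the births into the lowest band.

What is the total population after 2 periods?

Period 1:
Births: 1560 × 0.52 = 811
15–29: 1330 × 0.965 = 1283
30–44: 2250 × 0.975 = 2194
45–59: 1560 × 0.959 = 1496
60–74: 730 × 0.956 = 698
Population now: 0–14=811, 15–29=1283, 30–44=2194, 45–59=1496, 60–74=698
Period 2:
Births: 2194 × 0.52 = 1141
15–29: 811 × 0.965 = 783
30–44: 1283 × 0.975 = 1251
45–59: 2194 × 0.959 = 2104
60–74: 1496 × 0.956 = 1430
Population now: 0–14=1141, 15–29=783, 30–44=1251, 45–59=2104, 60–74=1430
Total after period 2: 1141 + 783 + 1251 + 2104 + 1430 = 6709

6709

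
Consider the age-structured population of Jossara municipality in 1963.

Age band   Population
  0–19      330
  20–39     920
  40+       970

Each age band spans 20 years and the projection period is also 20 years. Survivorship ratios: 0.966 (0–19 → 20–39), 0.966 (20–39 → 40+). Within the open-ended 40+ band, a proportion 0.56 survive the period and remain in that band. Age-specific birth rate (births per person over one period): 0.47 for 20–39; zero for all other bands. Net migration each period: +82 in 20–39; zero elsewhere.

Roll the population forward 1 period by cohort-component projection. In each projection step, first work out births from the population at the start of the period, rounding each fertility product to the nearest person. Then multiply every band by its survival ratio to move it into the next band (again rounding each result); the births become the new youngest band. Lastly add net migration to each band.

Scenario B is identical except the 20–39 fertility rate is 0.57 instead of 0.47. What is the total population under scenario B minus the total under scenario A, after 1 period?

Period 1.
Births: 920 × 0.47 = 432
20–39: 330 × 0.966 = 319
40+: 920 × 0.966 + 970 × 0.56 = 889 + 543 = 1432
Net migration: 20–39 + 82 → 401
Giving 432 / 401 / 1432.
Scenario A total after 1 period: 2265
Scenario B projection —
Period 1.
Births: 920 × 0.57 = 524
20–39: 330 × 0.966 = 319
40+: 920 × 0.966 + 970 × 0.56 = 889 + 543 = 1432
Net migration: 20–39 + 82 → 401
Giving 524 / 401 / 1432.
Scenario B total after 1 period: 2357
Difference B − A = 2357 − 2265 = 92

92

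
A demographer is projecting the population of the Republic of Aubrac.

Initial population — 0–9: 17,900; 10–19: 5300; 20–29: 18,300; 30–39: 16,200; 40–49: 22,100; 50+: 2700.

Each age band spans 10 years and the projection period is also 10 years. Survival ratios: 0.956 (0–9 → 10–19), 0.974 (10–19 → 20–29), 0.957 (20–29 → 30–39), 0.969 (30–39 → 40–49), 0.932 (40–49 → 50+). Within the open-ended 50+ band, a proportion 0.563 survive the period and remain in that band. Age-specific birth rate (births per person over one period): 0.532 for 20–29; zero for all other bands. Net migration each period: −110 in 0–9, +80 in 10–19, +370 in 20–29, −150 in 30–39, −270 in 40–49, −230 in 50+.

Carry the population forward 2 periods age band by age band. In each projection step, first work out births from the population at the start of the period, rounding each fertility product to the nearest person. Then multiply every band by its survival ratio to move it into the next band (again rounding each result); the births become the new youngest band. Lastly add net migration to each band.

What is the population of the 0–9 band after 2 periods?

After projecting period 1:
Births: 18300 × 0.532 = 9736
10–19: 17900 × 0.956 = 17112
20–29: 5300 × 0.974 = 5162
30–39: 18300 × 0.957 = 17513
40–49: 16200 × 0.969 = 15698
50+: 22100 × 0.932 + 2700 × 0.563 = 20597 + 1520 = 22117
Net migration: 0–9 − 110 → 9626; 10–19 + 80 → 17192; 20–29 + 370 → 5532; 30–39 − 150 → 17363; 40–49 − 270 → 15428; 50+ − 230 → 21887
Population now: 0–9=9626, 10–19=17192, 20–29=5532, 30–39=17363, 40–49=15428, 50+=21887
After projecting period 2:
Births: 5532 × 0.532 = 2943
10–19: 9626 × 0.956 = 9202
20–29: 17192 × 0.974 = 16745
30–39: 5532 × 0.957 = 5294
40–49: 17363 × 0.969 = 16825
50+: 15428 × 0.932 + 21887 × 0.563 = 14379 + 12322 = 26701
Net migration: 0–9 − 110 → 2833; 10–19 + 80 → 9282; 20–29 + 370 → 17115; 30–39 − 150 → 5144; 40–49 − 270 → 16555; 50+ − 230 → 26471
Population now: 0–9=2833, 10–19=9282, 20–29=17115, 30–39=5144, 40–49=16555, 50+=26471

2833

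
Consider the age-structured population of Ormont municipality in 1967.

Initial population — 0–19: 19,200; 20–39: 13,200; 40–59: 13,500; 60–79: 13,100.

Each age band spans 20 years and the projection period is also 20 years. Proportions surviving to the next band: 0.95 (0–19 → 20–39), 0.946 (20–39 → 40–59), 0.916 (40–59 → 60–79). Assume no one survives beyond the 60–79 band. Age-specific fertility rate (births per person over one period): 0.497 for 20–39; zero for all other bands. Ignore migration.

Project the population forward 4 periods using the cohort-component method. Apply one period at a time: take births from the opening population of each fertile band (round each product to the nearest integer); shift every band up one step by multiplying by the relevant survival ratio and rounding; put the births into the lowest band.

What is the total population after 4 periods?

(Bands numbered youngest = 1 to oldest = 4.)
[period 1]
Births: 13200 * 0.497 = 6560
Band 2: 19200 * 0.95 = 18240
Band 3: 13200 * 0.946 = 12487
Band 4: 13500 * 0.916 = 12366
Giving 6560 / 18240 / 12487 / 12366.
[period 2]
Births: 18240 * 0.497 = 9065
Band 2: 6560 * 0.95 = 6232
Band 3: 18240 * 0.946 = 17255
Band 4: 12487 * 0.916 = 11438
Giving 9065 / 6232 / 17255 / 11438.
[period 3]
Births: 6232 * 0.497 = 3097
Band 2: 9065 * 0.95 = 8612
Band 3: 6232 * 0.946 = 5895
Band 4: 17255 * 0.916 = 15806
Giving 3097 / 8612 / 5895 / 15806.
[period 4]
Births: 8612 * 0.497 = 4280
Band 2: 3097 * 0.95 = 2942
Band 3: 8612 * 0.946 = 8147
Band 4: 5895 * 0.916 = 5400
Giving 4280 / 2942 / 8147 / 5400.
Total after period 4: 4280 + 2942 + 8147 + 5400 = 20769

20769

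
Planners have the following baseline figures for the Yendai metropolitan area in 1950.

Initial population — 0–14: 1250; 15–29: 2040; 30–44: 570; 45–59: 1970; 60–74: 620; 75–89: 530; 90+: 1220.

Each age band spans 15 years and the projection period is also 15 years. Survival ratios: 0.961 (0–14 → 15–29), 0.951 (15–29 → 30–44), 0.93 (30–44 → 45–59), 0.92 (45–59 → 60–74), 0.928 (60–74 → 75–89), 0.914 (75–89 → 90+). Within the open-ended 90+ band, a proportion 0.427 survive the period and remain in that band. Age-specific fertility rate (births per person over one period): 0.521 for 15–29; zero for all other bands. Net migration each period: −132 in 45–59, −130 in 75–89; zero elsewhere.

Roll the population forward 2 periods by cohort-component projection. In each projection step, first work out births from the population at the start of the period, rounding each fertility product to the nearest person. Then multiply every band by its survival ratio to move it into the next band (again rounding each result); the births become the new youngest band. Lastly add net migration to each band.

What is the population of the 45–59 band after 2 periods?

(Groups numbered youngest = 1 to oldest = 7.)
After projecting period 1:
Births: 2040 × 0.521 = 1063
Group 2: 1250 × 0.961 = 1201
Group 3: 2040 × 0.951 = 1940
Group 4: 570 × 0.93 = 530
Group 5: 1970 × 0.92 = 1812
Group 6: 620 × 0.928 = 575
Group 7: 530 × 0.914 + 1220 × 0.427 = 484 + 521 = 1005
Net migration: Group 4 − 132 → 398; Group 6 − 130 → 445
Population now: 0–14=1063, 15–29=1201, 30–44=1940, 45–59=398, 60–74=1812, 75–89=445, 90+=1005
After projecting period 2:
Births: 1201 × 0.521 = 626
Group 2: 1063 × 0.961 = 1022
Group 3: 1201 × 0.951 = 1142
Group 4: 1940 × 0.93 = 1804
Group 5: 398 × 0.92 = 366
Group 6: 1812 × 0.928 = 1682
Group 7: 445 × 0.914 + 1005 × 0.427 = 407 + 429 = 836
Net migration: Group 4 − 132 → 1672; Group 6 − 130 → 1552
Population now: 0–14=626, 15–29=1022, 30–44=1142, 45–59=1672, 60–74=366, 75–89=1552, 90+=836

1672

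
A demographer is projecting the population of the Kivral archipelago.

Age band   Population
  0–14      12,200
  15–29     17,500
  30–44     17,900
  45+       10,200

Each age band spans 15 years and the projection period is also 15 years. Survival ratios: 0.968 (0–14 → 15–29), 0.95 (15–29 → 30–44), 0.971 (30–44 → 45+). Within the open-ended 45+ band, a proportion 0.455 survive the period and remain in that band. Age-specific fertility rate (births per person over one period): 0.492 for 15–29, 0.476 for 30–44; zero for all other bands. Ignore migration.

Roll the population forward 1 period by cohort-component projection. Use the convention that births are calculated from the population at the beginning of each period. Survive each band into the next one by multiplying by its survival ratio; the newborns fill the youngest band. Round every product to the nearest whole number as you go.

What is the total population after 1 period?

After projecting period 1:
Births: 17500 * 0.492 = 8610 ; 17900 * 0.476 = 8520 → total 17130
15–29: 12200 * 0.968 = 11810
30–44: 17500 * 0.95 = 16625
45+: 17900 * 0.971 + 10200 * 0.455 = 17381 + 4641 = 22022
End of period: [17130, 11810, 16625, 22022]
Total after period 1: 17130 + 11810 + 16625 + 22022 = 67587

67587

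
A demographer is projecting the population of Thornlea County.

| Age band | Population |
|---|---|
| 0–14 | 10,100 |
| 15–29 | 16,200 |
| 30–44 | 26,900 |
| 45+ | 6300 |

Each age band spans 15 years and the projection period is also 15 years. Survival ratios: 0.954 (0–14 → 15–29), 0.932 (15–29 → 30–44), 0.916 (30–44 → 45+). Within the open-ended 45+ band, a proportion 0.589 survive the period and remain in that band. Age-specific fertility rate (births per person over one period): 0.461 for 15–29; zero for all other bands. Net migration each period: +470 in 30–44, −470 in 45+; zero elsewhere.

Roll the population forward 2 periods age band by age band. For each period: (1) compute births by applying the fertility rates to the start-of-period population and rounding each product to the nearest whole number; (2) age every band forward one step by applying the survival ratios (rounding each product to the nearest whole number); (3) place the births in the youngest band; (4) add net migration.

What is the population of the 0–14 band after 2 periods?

4442

— Period 1 —
Births: 16200 * 0.461 = 7468
15–29: 10100 * 0.954 = 9635
30–44: 16200 * 0.932 = 15098
45+: 26900 * 0.916 + 6300 * 0.589 = 24640 + 3711 = 28351
Net migration: 30–44 + 470 → 15568; 45+ − 470 → 27881
End of period: [7468, 9635, 15568, 27881]
— Period 2 —
Births: 9635 * 0.461 = 4442
15–29: 7468 * 0.954 = 7124
30–44: 9635 * 0.932 = 8980
45+: 15568 * 0.916 + 27881 * 0.589 = 14260 + 16422 = 30682
Net migration: 30–44 + 470 → 9450; 45+ − 470 → 30212
End of period: [4442, 7124, 9450, 30212]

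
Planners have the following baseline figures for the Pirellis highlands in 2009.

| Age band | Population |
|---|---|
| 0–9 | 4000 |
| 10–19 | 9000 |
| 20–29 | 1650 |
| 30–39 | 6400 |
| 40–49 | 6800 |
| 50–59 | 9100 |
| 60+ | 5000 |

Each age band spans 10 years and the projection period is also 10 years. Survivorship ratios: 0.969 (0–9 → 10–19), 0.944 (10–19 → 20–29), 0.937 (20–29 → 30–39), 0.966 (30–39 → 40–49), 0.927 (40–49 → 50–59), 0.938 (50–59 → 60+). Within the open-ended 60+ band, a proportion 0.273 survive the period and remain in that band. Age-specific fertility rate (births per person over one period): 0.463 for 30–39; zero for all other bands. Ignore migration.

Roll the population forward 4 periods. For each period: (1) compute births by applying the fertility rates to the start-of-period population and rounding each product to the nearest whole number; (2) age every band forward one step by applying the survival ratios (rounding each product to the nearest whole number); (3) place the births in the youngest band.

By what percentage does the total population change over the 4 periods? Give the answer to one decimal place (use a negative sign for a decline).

(Groups numbered youngest = 1 to oldest = 7.)
[period 1]
Births: 6400 * 0.463 = 2963
Group 2: 4000 * 0.969 = 3876
Group 3: 9000 * 0.944 = 8496
Group 4: 1650 * 0.937 = 1546
Group 5: 6400 * 0.966 = 6182
Group 6: 6800 * 0.927 = 6304
Group 7: 9100 * 0.938 + 5000 * 0.273 = 8536 + 1365 = 9901
→ [2963, 3876, 8496, 1546, 6182, 6304, 9901]
[period 2]
Births: 1546 * 0.463 = 716
Group 2: 2963 * 0.969 = 2871
Group 3: 3876 * 0.944 = 3659
Group 4: 8496 * 0.937 = 7961
Group 5: 1546 * 0.966 = 1493
Group 6: 6182 * 0.927 = 5731
Group 7: 6304 * 0.938 + 9901 * 0.273 = 5913 + 2703 = 8616
→ [716, 2871, 3659, 7961, 1493, 5731, 8616]
[period 3]
Births: 7961 * 0.463 = 3686
Group 2: 716 * 0.969 = 694
Group 3: 2871 * 0.944 = 2710
Group 4: 3659 * 0.937 = 3428
Group 5: 7961 * 0.966 = 7690
Group 6: 1493 * 0.927 = 1384
Group 7: 5731 * 0.938 + 8616 * 0.273 = 5376 + 2352 = 7728
→ [3686, 694, 2710, 3428, 7690, 1384, 7728]
[period 4]
Births: 3428 * 0.463 = 1587
Group 2: 3686 * 0.969 = 3572
Group 3: 694 * 0.944 = 655
Group 4: 2710 * 0.937 = 2539
Group 5: 3428 * 0.966 = 3311
Group 6: 7690 * 0.927 = 7129
Group 7: 1384 * 0.938 + 7728 * 0.273 = 1298 + 2110 = 3408
→ [1587, 3572, 655, 2539, 3311, 7129, 3408]
Total: 41950 → 22201; change = -19749; percentage change = -47.1%

-47.1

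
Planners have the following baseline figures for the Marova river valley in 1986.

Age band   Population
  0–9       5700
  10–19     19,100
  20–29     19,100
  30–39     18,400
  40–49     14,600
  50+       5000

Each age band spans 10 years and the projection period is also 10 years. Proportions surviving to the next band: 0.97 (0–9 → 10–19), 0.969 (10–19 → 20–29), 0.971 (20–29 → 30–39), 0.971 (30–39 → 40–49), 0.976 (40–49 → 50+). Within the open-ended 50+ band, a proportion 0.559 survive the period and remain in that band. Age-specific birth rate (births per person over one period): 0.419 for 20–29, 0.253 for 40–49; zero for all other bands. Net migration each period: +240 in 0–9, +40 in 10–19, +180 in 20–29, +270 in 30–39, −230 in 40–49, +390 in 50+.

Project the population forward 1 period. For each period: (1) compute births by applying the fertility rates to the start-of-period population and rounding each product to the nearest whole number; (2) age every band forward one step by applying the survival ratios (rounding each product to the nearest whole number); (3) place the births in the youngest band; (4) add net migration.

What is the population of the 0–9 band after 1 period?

11937

Numbering the groups 1..6 from youngest to oldest:
— Period 1 —
Births: 19100 × 0.419 = 8003 ; 14600 × 0.253 = 3694 — total 11697
Group 2: 5700 × 0.97 = 5529
Group 3: 19100 × 0.969 = 18508
Group 4: 19100 × 0.971 = 18546
Group 5: 18400 × 0.971 = 17866
Group 6: 14600 × 0.976 + 5000 × 0.559 = 14250 + 2795 = 17045
Net migration: Group 1 + 240 → 11937; Group 2 + 40 → 5569; Group 3 + 180 → 18688; Group 4 + 270 → 18816; Group 5 − 230 → 17636; Group 6 + 390 → 17435
Population now: 0–9=11937, 10–19=5569, 20–29=18688, 30–39=18816, 40–49=17636, 50+=17435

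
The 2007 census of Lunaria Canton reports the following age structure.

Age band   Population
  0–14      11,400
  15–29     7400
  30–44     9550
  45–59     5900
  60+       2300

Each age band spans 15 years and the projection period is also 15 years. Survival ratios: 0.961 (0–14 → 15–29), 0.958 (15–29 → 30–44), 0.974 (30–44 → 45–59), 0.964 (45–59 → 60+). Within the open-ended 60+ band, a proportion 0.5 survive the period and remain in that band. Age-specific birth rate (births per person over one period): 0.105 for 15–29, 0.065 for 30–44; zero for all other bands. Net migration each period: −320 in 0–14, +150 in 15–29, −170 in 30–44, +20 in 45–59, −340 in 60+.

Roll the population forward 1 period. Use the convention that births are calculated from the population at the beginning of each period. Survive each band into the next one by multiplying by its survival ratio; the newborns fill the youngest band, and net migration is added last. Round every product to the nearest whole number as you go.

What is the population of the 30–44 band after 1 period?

Numbering the groups 1..5 from youngest to oldest:
Period 1.
Births: 7400 * 0.105 = 777 ; 9550 * 0.065 = 621 — total 1398
Group 2: 11400 * 0.961 = 10955
Group 3: 7400 * 0.958 = 7089
Group 4: 9550 * 0.974 = 9302
Group 5: 5900 * 0.964 + 2300 * 0.5 = 5688 + 1150 = 6838
Net migration: Group 1 − 320 → 1078; Group 2 + 150 → 11105; Group 3 − 170 → 6919; Group 4 + 20 → 9322; Group 5 − 340 → 6498
→ [1078, 11105, 6919, 9322, 6498]

6919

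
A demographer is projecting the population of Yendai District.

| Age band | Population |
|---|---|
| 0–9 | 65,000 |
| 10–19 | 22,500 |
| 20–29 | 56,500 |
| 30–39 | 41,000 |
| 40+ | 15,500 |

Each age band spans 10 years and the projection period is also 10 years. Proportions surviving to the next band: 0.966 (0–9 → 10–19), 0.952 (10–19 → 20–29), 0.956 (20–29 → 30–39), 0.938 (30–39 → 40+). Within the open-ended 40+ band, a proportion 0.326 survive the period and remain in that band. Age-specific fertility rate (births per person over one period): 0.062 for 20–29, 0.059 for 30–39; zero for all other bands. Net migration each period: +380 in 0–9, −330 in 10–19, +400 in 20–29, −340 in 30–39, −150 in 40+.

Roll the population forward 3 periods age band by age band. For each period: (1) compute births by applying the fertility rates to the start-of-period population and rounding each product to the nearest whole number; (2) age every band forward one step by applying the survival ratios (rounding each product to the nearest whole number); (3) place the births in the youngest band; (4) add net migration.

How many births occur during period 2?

After projecting period 1:
Births: 56500 × 0.062 = 3503  |  41000 × 0.059 = 2419 ⇒ total 5922
10–19: 65000 × 0.966 = 62790
20–29: 22500 × 0.952 = 21420
30–39: 56500 × 0.956 = 54014
40+: 41000 × 0.938 + 15500 × 0.326 = 38458 + 5053 = 43511
Net migration: 0–9 + 380 → 6302; 10–19 − 330 → 62460; 20–29 + 400 → 21820; 30–39 − 340 → 53674; 40+ − 150 → 43361
Giving 6302 / 62460 / 21820 / 53674 / 43361.
After projecting period 2:
Births: 21820 × 0.062 = 1353  |  53674 × 0.059 = 3167 ⇒ total 4520
10–19: 6302 × 0.966 = 6088
20–29: 62460 × 0.952 = 59462
30–39: 21820 × 0.956 = 20860
40+: 53674 × 0.938 + 43361 × 0.326 = 50346 + 14136 = 64482
Net migration: 0–9 + 380 → 4900; 10–19 − 330 → 5758; 20–29 + 400 → 59862; 30–39 − 340 → 20520; 40+ − 150 → 64332
Giving 4900 / 5758 / 59862 / 20520 / 64332.

4520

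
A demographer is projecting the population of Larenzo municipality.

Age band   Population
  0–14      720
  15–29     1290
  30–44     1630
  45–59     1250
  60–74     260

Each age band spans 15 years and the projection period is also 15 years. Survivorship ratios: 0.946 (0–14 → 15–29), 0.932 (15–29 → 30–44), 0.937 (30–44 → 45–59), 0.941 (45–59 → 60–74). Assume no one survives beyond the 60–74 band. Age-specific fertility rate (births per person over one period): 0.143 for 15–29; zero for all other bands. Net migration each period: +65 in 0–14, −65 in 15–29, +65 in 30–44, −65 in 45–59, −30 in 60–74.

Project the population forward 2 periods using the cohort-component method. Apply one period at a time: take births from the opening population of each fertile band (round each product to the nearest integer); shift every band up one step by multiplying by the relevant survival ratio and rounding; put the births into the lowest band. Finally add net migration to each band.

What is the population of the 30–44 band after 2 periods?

(Groups numbered youngest = 1 to oldest = 5.)
— Period 1 —
Births: 1290 * 0.143 = 184
Group 2: 720 * 0.946 = 681
Group 3: 1290 * 0.932 = 1202
Group 4: 1630 * 0.937 = 1527
Group 5: 1250 * 0.941 = 1176
Net migration: Group 1 + 65 → 249; Group 2 − 65 → 616; Group 3 + 65 → 1267; Group 4 − 65 → 1462; Group 5 − 30 → 1146
End of period: [249, 616, 1267, 1462, 1146]
— Period 2 —
Births: 616 * 0.143 = 88
Group 2: 249 * 0.946 = 236
Group 3: 616 * 0.932 = 574
Group 4: 1267 * 0.937 = 1187
Group 5: 1462 * 0.941 = 1376
Net migration: Group 1 + 65 → 153; Group 2 − 65 → 171; Group 3 + 65 → 639; Group 4 − 65 → 1122; Group 5 − 30 → 1346
End of period: [153, 171, 639, 1122, 1346]

639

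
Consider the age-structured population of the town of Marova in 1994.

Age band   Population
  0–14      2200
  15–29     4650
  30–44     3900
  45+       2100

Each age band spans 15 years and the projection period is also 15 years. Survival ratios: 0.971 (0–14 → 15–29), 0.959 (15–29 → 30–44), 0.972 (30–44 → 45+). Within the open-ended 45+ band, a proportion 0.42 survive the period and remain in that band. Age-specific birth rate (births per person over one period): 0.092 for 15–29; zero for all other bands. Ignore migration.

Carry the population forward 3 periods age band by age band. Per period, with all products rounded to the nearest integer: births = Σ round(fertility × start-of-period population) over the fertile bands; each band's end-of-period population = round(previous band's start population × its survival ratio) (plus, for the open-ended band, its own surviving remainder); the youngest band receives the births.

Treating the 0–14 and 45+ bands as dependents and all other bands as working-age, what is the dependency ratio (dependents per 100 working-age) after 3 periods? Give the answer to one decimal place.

792.2

[period 1]
Births: 4650 × 0.092 = 428
15–29: 2200 × 0.971 = 2136
30–44: 4650 × 0.959 = 4459
45+: 3900 × 0.972 + 2100 × 0.42 = 3791 + 882 = 4673
Population now: 0–14=428, 15–29=2136, 30–44=4459, 45+=4673
[period 2]
Births: 2136 × 0.092 = 197
15–29: 428 × 0.971 = 416
30–44: 2136 × 0.959 = 2048
45+: 4459 × 0.972 + 4673 × 0.42 = 4334 + 1963 = 6297
Population now: 0–14=197, 15–29=416, 30–44=2048, 45+=6297
[period 3]
Births: 416 × 0.092 = 38
15–29: 197 × 0.971 = 191
30–44: 416 × 0.959 = 399
45+: 2048 × 0.972 + 6297 × 0.42 = 1991 + 2645 = 4636
Population now: 0–14=38, 15–29=191, 30–44=399, 45+=4636
Dependents (band 0–14 + band 45+) = 38 + 4636 = 4674; working-age = 590; ratio = 4674/590 × 100 = 792.2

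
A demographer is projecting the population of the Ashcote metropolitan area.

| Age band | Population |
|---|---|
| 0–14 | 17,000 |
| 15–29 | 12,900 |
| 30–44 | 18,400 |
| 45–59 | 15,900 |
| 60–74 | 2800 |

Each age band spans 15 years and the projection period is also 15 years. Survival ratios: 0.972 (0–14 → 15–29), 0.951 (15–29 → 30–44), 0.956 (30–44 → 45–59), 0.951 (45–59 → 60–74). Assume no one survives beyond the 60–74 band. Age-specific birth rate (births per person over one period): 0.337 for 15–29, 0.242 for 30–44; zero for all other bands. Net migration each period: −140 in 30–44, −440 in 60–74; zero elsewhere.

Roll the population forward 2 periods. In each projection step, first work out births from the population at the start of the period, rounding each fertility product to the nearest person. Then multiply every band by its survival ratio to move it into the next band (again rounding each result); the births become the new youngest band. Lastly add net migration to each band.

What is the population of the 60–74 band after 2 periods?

16288

Numbering the bands 1..5 from youngest to oldest:
After projecting period 1:
Births: 12900 × 0.337 = 4347 ; 18400 × 0.242 = 4453 → 8800
Band 2: 17000 × 0.972 = 16524
Band 3: 12900 × 0.951 = 12268
Band 4: 18400 × 0.956 = 17590
Band 5: 15900 × 0.951 = 15121
Net migration: Band 3 − 140 → 12128; Band 5 − 440 → 14681
End of period: [8800, 16524, 12128, 17590, 14681]
After projecting period 2:
Births: 16524 × 0.337 = 5569 ; 12128 × 0.242 = 2935 → 8504
Band 2: 8800 × 0.972 = 8554
Band 3: 16524 × 0.951 = 15714
Band 4: 12128 × 0.956 = 11594
Band 5: 17590 × 0.951 = 16728
Net migration: Band 3 − 140 → 15574; Band 5 − 440 → 16288
End of period: [8504, 8554, 15574, 11594, 16288]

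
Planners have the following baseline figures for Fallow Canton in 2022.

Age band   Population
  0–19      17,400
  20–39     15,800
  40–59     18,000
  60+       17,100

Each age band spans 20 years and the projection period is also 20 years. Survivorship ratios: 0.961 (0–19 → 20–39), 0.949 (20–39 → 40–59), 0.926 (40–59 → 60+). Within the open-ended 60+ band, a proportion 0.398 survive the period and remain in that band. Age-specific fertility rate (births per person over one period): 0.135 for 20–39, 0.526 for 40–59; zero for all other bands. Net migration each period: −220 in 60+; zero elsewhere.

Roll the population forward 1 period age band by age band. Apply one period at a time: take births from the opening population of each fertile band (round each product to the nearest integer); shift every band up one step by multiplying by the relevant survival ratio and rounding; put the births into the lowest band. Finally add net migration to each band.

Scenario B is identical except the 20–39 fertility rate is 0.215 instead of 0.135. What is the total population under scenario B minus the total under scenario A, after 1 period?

1264

Period 1:
Births: 15800 × 0.135 = 2133, 18000 × 0.526 = 9468 — total 11601
20–39: 17400 × 0.961 = 16721
40–59: 15800 × 0.949 = 14994
60+: 18000 × 0.926 + 17100 × 0.398 = 16668 + 6806 = 23474
Net migration: 60+ − 220 → 23254
Giving 11601 / 16721 / 14994 / 23254.
Scenario A total after 1 period: 66570
Scenario B projection —
Period 1:
Births: 15800 × 0.215 = 3397, 18000 × 0.526 = 9468 — total 12865
20–39: 17400 × 0.961 = 16721
40–59: 15800 × 0.949 = 14994
60+: 18000 × 0.926 + 17100 × 0.398 = 16668 + 6806 = 23474
Net migration: 60+ − 220 → 23254
Giving 12865 / 16721 / 14994 / 23254.
Scenario B total after 1 period: 67834
Difference B − A = 67834 − 66570 = 1264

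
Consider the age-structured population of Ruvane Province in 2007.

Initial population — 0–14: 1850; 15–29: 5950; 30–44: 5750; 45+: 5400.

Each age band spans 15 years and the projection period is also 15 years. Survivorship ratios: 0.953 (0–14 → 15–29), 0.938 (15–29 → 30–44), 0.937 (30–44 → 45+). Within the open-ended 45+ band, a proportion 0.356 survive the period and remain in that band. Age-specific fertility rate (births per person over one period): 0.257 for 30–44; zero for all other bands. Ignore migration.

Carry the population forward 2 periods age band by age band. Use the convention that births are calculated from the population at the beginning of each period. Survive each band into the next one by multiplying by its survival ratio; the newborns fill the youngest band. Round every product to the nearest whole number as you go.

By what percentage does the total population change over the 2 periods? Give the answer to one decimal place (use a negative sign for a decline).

-34.9

Period 1:
Births: 5750 * 0.257 = 1478
15–29: 1850 * 0.953 = 1763
30–44: 5950 * 0.938 = 5581
45+: 5750 * 0.937 + 5400 * 0.356 = 5388 + 1922 = 7310
→ [1478, 1763, 5581, 7310]
Period 2:
Births: 5581 * 0.257 = 1434
15–29: 1478 * 0.953 = 1409
30–44: 1763 * 0.938 = 1654
45+: 5581 * 0.937 + 7310 * 0.356 = 5229 + 2602 = 7831
→ [1434, 1409, 1654, 7831]
Total: 18950 → 12328; change = -6622; percentage change = -34.9%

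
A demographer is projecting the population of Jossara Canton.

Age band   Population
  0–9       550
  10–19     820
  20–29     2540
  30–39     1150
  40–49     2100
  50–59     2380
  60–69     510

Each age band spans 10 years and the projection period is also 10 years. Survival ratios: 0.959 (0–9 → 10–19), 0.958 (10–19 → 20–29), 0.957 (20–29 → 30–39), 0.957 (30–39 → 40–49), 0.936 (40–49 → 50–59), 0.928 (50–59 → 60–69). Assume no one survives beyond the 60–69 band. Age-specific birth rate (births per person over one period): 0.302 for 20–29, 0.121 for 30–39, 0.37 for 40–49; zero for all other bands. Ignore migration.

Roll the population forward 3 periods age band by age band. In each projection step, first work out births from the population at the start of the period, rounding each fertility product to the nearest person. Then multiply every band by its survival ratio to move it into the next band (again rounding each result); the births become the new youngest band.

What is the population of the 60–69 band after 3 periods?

[period 1]
Births: 2540 × 0.302 = 767  |  1150 × 0.121 = 139  |  2100 × 0.37 = 777 → 1683
10–19: 550 × 0.959 = 527
20–29: 820 × 0.958 = 786
30–39: 2540 × 0.957 = 2431
40–49: 1150 × 0.957 = 1101
50–59: 2100 × 0.936 = 1966
60–69: 2380 × 0.928 = 2209
Population now: 0–9=1683, 10–19=527, 20–29=786, 30–39=2431, 40–49=1101, 50–59=1966, 60–69=2209
[period 2]
Births: 786 × 0.302 = 237  |  2431 × 0.121 = 294  |  1101 × 0.37 = 407 → 938
10–19: 1683 × 0.959 = 1614
20–29: 527 × 0.958 = 505
30–39: 786 × 0.957 = 752
40–49: 2431 × 0.957 = 2326
50–59: 1101 × 0.936 = 1031
60–69: 1966 × 0.928 = 1824
Population now: 0–9=938, 10–19=1614, 20–29=505, 30–39=752, 40–49=2326, 50–59=1031, 60–69=1824
[period 3]
Births: 505 × 0.302 = 153  |  752 × 0.121 = 91  |  2326 × 0.37 = 861 → 1105
10–19: 938 × 0.959 = 900
20–29: 1614 × 0.958 = 1546
30–39: 505 × 0.957 = 483
40–49: 752 × 0.957 = 720
50–59: 2326 × 0.936 = 2177
60–69: 1031 × 0.928 = 957
Population now: 0–9=1105, 10–19=900, 20–29=1546, 30–39=483, 40–49=720, 50–59=2177, 60–69=957

957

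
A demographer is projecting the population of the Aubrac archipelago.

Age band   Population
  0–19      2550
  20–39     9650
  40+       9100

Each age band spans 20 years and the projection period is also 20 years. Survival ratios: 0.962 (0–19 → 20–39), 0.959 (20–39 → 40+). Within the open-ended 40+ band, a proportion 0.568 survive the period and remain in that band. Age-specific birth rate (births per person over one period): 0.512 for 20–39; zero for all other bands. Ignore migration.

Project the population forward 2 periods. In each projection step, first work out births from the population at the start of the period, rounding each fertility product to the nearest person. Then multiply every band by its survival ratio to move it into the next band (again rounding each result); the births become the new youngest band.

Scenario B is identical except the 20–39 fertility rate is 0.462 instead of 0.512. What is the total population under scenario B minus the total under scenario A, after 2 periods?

(Groups numbered youngest = 1 to oldest = 3.)
Period 1.
Births: 9650 × 0.512 = 4941
Group 2: 2550 × 0.962 = 2453
Group 3: 9650 × 0.959 + 9100 × 0.568 = 9254 + 5169 = 14423
Giving 4941 / 2453 / 14423.
Period 2.
Births: 2453 × 0.512 = 1256
Group 2: 4941 × 0.962 = 4753
Group 3: 2453 × 0.959 + 14423 × 0.568 = 2352 + 8192 = 10544
Giving 1256 / 4753 / 10544.
Scenario A total after 2 periods: 16553
Scenario B projection —
Period 1.
Births: 9650 × 0.462 = 4458
Group 2: 2550 × 0.962 = 2453
Group 3: 9650 × 0.959 + 9100 × 0.568 = 9254 + 5169 = 14423
Giving 4458 / 2453 / 14423.
Period 2.
Births: 2453 × 0.462 = 1133
Group 2: 4458 × 0.962 = 4289
Group 3: 2453 × 0.959 + 14423 × 0.568 = 2352 + 8192 = 10544
Giving 1133 / 4289 / 10544.
Scenario B total after 2 periods: 15966
Difference B − A = 15966 − 16553 = -587

-587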